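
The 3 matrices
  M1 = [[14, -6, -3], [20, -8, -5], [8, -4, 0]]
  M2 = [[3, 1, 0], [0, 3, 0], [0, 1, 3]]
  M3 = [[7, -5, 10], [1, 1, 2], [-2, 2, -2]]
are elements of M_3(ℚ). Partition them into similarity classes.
2 classes: {M1, M3}, {M2}

Characteristic polynomials: χ_{M1} = (x - 2)^3, χ_{M2} = (x - 3)^3, χ_{M3} = (x - 2)^3.

{M1, M3}: invariant factors x - 2, (x - 2)^2.

{M2}: invariant factors x - 3, (x - 3)^2.

Matrices are similar if and only if their invariant-factor lists agree; the partition into similarity classes is {M1, M3}, {M2}.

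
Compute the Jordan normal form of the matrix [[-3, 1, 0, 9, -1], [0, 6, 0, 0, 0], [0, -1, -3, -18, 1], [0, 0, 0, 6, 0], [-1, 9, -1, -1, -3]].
The characteristic polynomial is det(xI - A) = (x - 6)^2(x + 3)^3, so the eigenvalues are -3 (algebraic multiplicity 3), 6 (algebraic multiplicity 2).

For λ = -3: rank(A + 3I) = 4, rank((A + 3I)^2) = 3, rank((A + 3I)^3) = 2. The eigenspace has dimension 5 - 4 = 1, so there is 1 Jordan block; the rank sequence gives block sizes [3].

For λ = 6: rank(A - 6I) = 3. The eigenspace has dimension 5 - 3 = 2, so there are 2 Jordan blocks; the rank sequence gives block sizes [1, 1].

Assembling the blocks gives the Jordan form J above.

J = [[-3, 1, 0, 0, 0], [0, -3, 1, 0, 0], [0, 0, -3, 0, 0], [0, 0, 0, 6, 0], [0, 0, 0, 0, 6]]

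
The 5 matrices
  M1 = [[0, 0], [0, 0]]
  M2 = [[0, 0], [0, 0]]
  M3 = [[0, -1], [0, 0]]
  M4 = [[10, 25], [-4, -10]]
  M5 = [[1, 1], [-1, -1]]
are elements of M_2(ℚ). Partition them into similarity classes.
Characteristic polynomials: χ_{M1} = x^2, χ_{M2} = x^2, χ_{M3} = x^2, χ_{M4} = x^2, χ_{M5} = x^2.

{M1, M2}: invariant factors x, x.

{M3, M4, M5}: invariant factors x^2.

Matrices are similar if and only if their invariant-factor lists agree; the partition into similarity classes is {M1, M2}, {M3, M4, M5}.

2 classes: {M1, M2}, {M3, M4, M5}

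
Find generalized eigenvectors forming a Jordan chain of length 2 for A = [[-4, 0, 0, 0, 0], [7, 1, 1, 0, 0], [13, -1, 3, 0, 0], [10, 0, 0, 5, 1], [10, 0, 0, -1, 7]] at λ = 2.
We seek v_1 ∈ ker((A - 2I)^2) \ ker(A - 2I), then set v_{i+1} = (A - 2I) v_i.

One such chain is v_1 = [[0, 1, 2, 0, 0]]^T, v_2 = [[0, 1, 1, 0, 0]]^T. Check: (A - 2I) v_2 = [[0, 0, 0, 0, 0]]^T = 0.

v_1 = [[0, 1, 2, 0, 0]]^T, v_2 = [[0, 1, 1, 0, 0]]^T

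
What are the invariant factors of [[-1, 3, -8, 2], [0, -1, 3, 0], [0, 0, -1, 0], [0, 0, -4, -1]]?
x + 1, (x + 1)^3

The Jordan structure of A has elementary divisors (x + 1)^3, (x + 1). Arranging the block sizes at each eigenvalue in decreasing order and taking row products gives the invariant factors.

Invariant factors (smallest first, each dividing the next): x + 1, (x + 1)^3.

Check: the last factor (x + 1)^3 is the minimal polynomial, and the product (x + 1)^4 is the characteristic polynomial.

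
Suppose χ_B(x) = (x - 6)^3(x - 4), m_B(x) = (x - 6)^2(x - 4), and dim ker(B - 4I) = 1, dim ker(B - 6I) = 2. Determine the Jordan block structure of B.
λ = 4: algebraic multiplicity 1 (exponent in χ_B), largest block size 1 (exponent in m_B), 1 block (geometric multiplicity). This forces block sizes [1].
λ = 6: algebraic multiplicity 3 (exponent in χ_B), largest block size 2 (exponent in m_B), 2 blocks (geometric multiplicity). These force block sizes [2, 1].

Jordan blocks: (4, 1), (6, 2), (6, 1)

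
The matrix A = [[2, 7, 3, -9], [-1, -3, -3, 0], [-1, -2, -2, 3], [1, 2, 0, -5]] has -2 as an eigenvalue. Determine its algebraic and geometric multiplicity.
algebraic multiplicity 4, geometric multiplicity 2

The characteristic polynomial is (x + 2)^4, so the factor x + 2 appears with exponent 4: the algebraic multiplicity is 4.

rank(A + 2I) = 2, so the eigenspace has dimension 4 - 2 = 2: the geometric multiplicity is 2.

Since 2 < 4, A is not diagonalizable.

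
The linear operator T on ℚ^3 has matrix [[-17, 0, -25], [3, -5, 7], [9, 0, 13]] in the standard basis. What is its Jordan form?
The characteristic polynomial is det(xI - A) = (x + 2)^2(x + 5), so the eigenvalues are -5 (algebraic multiplicity 1), -2 (algebraic multiplicity 2).

For λ = -5: algebraic multiplicity 1 gives one 1×1 block.

For λ = -2: rank(A + 2I) = 2, rank((A + 2I)^2) = 1. The eigenspace has dimension 3 - 2 = 1, so there is 1 Jordan block; the rank sequence gives block sizes [2].

Assembling the blocks gives the Jordan form J above.

J = [[-5, 0, 0], [0, -2, 1], [0, 0, -2]]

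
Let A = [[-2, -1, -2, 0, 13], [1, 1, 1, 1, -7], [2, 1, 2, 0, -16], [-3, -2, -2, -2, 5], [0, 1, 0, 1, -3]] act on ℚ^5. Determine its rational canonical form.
The invariant factors of A (the non-unit diagonal entries of the Smith normal form of xI - A over ℚ[x]) are (x + 1)(x + 3)(x^3 + 2x + 1), each dividing the next. The characteristic polynomial is their product, (x + 1)(x + 3)(x^3 + 2x + 1).

The rational canonical form is the block-diagonal matrix of companion matrices C(f_i):
R = [[0, 0, 0, 0, -3], [1, 0, 0, 0, -10], [0, 1, 0, 0, -9], [0, 0, 1, 0, -5], [0, 0, 0, 1, -4]].

Note the characteristic polynomial does not split into linear factors over ℚ, so A has no Jordan form over ℚ; the rational canonical form exists over any field.

R = [[0, 0, 0, 0, -3], [1, 0, 0, 0, -10], [0, 1, 0, 0, -9], [0, 0, 1, 0, -5], [0, 0, 0, 1, -4]]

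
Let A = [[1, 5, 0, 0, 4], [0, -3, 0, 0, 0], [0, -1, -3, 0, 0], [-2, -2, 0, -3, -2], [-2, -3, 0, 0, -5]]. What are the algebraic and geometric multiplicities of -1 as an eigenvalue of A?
The characteristic polynomial is (x + 1)(x + 3)^4, so the factor x + 1 appears with exponent 1: the algebraic multiplicity is 1.

rank(A + I) = 4, so the eigenspace has dimension 5 - 4 = 1: the geometric multiplicity is 1.

algebraic multiplicity 1, geometric multiplicity 1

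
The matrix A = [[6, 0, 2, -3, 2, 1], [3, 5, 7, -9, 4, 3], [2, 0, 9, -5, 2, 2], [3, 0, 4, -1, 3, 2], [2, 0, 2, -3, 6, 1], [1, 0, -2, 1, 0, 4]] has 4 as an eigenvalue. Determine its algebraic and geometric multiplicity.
algebraic multiplicity 1, geometric multiplicity 1

The characteristic polynomial is (x - 5)^5(x - 4), so the factor x - 4 appears with exponent 1: the algebraic multiplicity is 1.

rank(A - 4I) = 5, so the eigenspace has dimension 6 - 5 = 1: the geometric multiplicity is 1.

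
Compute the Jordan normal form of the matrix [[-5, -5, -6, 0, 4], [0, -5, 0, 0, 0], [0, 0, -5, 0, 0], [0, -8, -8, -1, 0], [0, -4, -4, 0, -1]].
J = [[-5, 1, 0, 0, 0], [0, -5, 0, 0, 0], [0, 0, -5, 0, 0], [0, 0, 0, -1, 0], [0, 0, 0, 0, -1]]

The characteristic polynomial is det(xI - A) = (x + 1)^2(x + 5)^3, so the eigenvalues are -5 (algebraic multiplicity 3), -1 (algebraic multiplicity 2).

For λ = -5: rank(A + 5I) = 3, rank((A + 5I)^2) = 2. The eigenspace has dimension 5 - 3 = 2, so there are 2 Jordan blocks; the rank sequence gives block sizes [2, 1].

For λ = -1: rank(A + I) = 3. The eigenspace has dimension 5 - 3 = 2, so there are 2 Jordan blocks; the rank sequence gives block sizes [1, 1].

Assembling the blocks gives the Jordan form J above.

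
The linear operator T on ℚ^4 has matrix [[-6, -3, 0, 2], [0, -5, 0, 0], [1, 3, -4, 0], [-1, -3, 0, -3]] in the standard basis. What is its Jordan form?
The characteristic polynomial is det(xI - A) = (x + 4)^2(x + 5)^2, so the eigenvalues are -5 (algebraic multiplicity 2), -4 (algebraic multiplicity 2).

For λ = -5: rank(A + 5I) = 2. The eigenspace has dimension 4 - 2 = 2, so there are 2 Jordan blocks; the rank sequence gives block sizes [1, 1].

For λ = -4: rank(A + 4I) = 3, rank((A + 4I)^2) = 2. The eigenspace has dimension 4 - 3 = 1, so there is 1 Jordan block; the rank sequence gives block sizes [2].

Assembling the blocks gives the Jordan form J above.

J = [[-5, 0, 0, 0], [0, -5, 0, 0], [0, 0, -4, 1], [0, 0, 0, -4]]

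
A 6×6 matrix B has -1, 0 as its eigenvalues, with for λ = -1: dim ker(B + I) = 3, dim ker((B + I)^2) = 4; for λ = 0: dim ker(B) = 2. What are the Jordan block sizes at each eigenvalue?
Jordan blocks: (-1, 2), (-1, 1), (-1, 1), (0, 1), (0, 1)

λ = -1: successive nullity increments [3, 1] count blocks of size ≥ k; block sizes are [2, 1, 1].
λ = 0: successive nullity increments [2] count blocks of size ≥ k; block sizes are [1, 1].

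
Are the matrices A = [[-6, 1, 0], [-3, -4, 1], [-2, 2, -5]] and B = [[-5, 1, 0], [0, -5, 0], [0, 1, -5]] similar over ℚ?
No.

Both have characteristic polynomial (x + 5)^3, but the minimal polynomial of A is (x + 5)^3 while the minimal polynomial of B is (x + 5)^2. The minimal polynomial is a similarity invariant, so A and B are not similar.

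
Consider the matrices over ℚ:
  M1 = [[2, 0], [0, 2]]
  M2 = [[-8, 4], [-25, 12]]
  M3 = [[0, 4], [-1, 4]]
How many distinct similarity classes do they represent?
Characteristic polynomials: χ_{M1} = (x - 2)^2, χ_{M2} = (x - 2)^2, χ_{M3} = (x - 2)^2.

{M1}: invariant factors x - 2, x - 2.

{M2, M3}: invariant factors (x - 2)^2.

Matrices are similar if and only if their invariant-factor lists agree; the partition into similarity classes is {M1}, {M2, M3}.

2 classes: {M1}, {M2, M3}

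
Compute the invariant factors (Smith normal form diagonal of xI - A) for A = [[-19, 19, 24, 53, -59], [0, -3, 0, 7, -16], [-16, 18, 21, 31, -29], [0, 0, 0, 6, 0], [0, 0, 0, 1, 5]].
(x - 6)(x - 5)^2(x + 3)^2

The Jordan structure of A has elementary divisors (x + 3)^2, (x - 5)^2, (x - 6). Arranging the block sizes at each eigenvalue in decreasing order and taking row products gives the invariant factors.

Invariant factors (smallest first, each dividing the next): (x - 6)(x - 5)^2(x + 3)^2.

Check: the last factor (x - 6)(x - 5)^2(x + 3)^2 is the minimal polynomial, and the product (x - 6)(x - 5)^2(x + 3)^2 is the characteristic polynomial.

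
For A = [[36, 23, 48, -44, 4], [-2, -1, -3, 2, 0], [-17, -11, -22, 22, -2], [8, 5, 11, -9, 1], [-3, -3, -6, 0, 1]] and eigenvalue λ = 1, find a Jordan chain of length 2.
We seek v_1 ∈ ker((A - I)^2) \ ker(A - I), then set v_{i+1} = (A - I) v_i.

One such chain is v_1 = [[0, 0, 0, 0, 1]]^T, v_2 = [[4, 0, -2, 1, 0]]^T. Check: (A - I) v_2 = [[0, 0, 0, 0, 0]]^T = 0.

v_1 = [[0, 0, 0, 0, 1]]^T, v_2 = [[4, 0, -2, 1, 0]]^T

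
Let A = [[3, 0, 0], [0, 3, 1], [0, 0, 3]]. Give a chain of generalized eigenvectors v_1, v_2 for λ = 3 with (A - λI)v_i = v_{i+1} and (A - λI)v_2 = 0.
We seek v_1 ∈ ker((A - 3I)^2) \ ker(A - 3I), then set v_{i+1} = (A - 3I) v_i.

One such chain is v_1 = [[1, -1, 1]]^T, v_2 = [[0, 1, 0]]^T. Check: (A - 3I) v_2 = [[0, 0, 0]]^T = 0.

v_1 = [[1, -1, 1]]^T, v_2 = [[0, 1, 0]]^T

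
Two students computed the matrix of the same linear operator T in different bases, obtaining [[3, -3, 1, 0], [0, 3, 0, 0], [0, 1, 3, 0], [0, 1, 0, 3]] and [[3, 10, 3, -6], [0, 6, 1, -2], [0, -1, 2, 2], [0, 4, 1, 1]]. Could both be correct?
Yes.

Two matrices over a field are similar if and only if they have the same invariant factors.

Both A and B have characteristic polynomial (x - 3)^4 and minimal polynomial (x - 3)^3. Computing further, both have invariant factors x - 3, (x - 3)^3. Hence A and B are similar.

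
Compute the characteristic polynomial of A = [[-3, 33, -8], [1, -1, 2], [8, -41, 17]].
χ_A(x) = (x - 6)^2(x - 1)

xI - A = [[x + 3, -33, 8], [-1, x + 1, -2], [-8, 41, x - 17]].

Expanding det(xI - A) along the first row:
det(xI - A) = + (x + 3)·det([[x + 1, -2], [41, x - 17]]) - (-33)·det([[-1, -2], [-8, x - 17]]) + (8)·det([[-1, x + 1], [-8, 41]]).

Evaluating gives χ_A(x) = x^3 - 13x^2 + 48x - 36 = (x - 6)^2(x - 1).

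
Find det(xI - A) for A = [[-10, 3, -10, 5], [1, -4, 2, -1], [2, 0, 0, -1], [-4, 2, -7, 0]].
xI - A = [[x + 10, -3, 10, -5], [-1, x + 4, -2, 1], [-2, 0, x, 1], [4, -2, 7, x]].

Expanding det(xI - A) along the first row:
det(xI - A) = + (x + 10)·det([[x + 4, -2, 1], [0, x, 1], [-2, 7, x]]) - (-3)·det([[-1, -2, 1], [-2, x, 1], [4, 7, x]]) + (10)·det([[-1, x + 4, 1], [-2, 0, 1], [4, -2, x]]) - (-5)·det([[-1, x + 4, -2], [-2, 0, x], [4, -2, 7]]).

Evaluating gives χ_A(x) = x^4 + 14x^3 + 72x^2 + 162x + 135 = (x + 3)^3(x + 5).

χ_A(x) = (x + 3)^3(x + 5)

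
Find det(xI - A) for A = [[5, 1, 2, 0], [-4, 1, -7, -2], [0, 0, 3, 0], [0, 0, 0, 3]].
xI - A = [[x - 5, -1, -2, 0], [4, x - 1, 7, 2], [0, 0, x - 3, 0], [0, 0, 0, x - 3]].

Expanding det(xI - A) along the first row:
det(xI - A) = + (x - 5)·det([[x - 1, 7, 2], [0, x - 3, 0], [0, 0, x - 3]]) - (-1)·det([[4, 7, 2], [0, x - 3, 0], [0, 0, x - 3]]) + (-2)·det([[4, x - 1, 2], [0, 0, 0], [0, 0, x - 3]]) - (0)·det([[4, x - 1, 7], [0, 0, x - 3], [0, 0, 0]]).

Evaluating gives χ_A(x) = x^4 - 12x^3 + 54x^2 - 108x + 81 = (x - 3)^4.

χ_A(x) = (x - 3)^4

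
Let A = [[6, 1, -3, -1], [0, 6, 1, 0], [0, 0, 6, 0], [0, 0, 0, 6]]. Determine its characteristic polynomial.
xI - A = [[x - 6, -1, 3, 1], [0, x - 6, -1, 0], [0, 0, x - 6, 0], [0, 0, 0, x - 6]].

Expanding det(xI - A) along the first row:
det(xI - A) = + (x - 6)·det([[x - 6, -1, 0], [0, x - 6, 0], [0, 0, x - 6]]) - (-1)·det([[0, -1, 0], [0, x - 6, 0], [0, 0, x - 6]]) + (3)·det([[0, x - 6, 0], [0, 0, 0], [0, 0, x - 6]]) - (1)·det([[0, x - 6, -1], [0, 0, x - 6], [0, 0, 0]]).

Evaluating gives χ_A(x) = x^4 - 24x^3 + 216x^2 - 864x + 1296 = (x - 6)^4.

χ_A(x) = (x - 6)^4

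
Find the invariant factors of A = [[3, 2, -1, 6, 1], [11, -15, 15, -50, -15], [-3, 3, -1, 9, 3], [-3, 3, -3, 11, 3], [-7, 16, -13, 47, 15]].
x - 2, (x - 5)(x - 2)^3

The Jordan structure of A has elementary divisors (x - 2)^3, (x - 2), (x - 5). Arranging the block sizes at each eigenvalue in decreasing order and taking row products gives the invariant factors.

Invariant factors (smallest first, each dividing the next): x - 2, (x - 5)(x - 2)^3.

Check: the last factor (x - 5)(x - 2)^3 is the minimal polynomial, and the product (x - 5)(x - 2)^4 is the characteristic polynomial.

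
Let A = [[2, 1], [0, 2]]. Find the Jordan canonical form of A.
The characteristic polynomial is det(xI - A) = (x - 2)^2, so the eigenvalues are 2 (algebraic multiplicity 2).

For λ = 2: rank(A - 2I) = 1, rank((A - 2I)^2) = 0. The eigenspace has dimension 2 - 1 = 1, so there is 1 Jordan block; the rank sequence gives block sizes [2].

Assembling the blocks gives the Jordan form J above.

J = [[2, 1], [0, 2]]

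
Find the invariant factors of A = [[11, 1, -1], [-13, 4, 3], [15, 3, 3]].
(x - 6)^3

The Jordan structure of A has elementary divisors (x - 6)^3. Arranging the block sizes at each eigenvalue in decreasing order and taking row products gives the invariant factors.

Invariant factors (smallest first, each dividing the next): (x - 6)^3.

Check: the last factor (x - 6)^3 is the minimal polynomial, and the product (x - 6)^3 is the characteristic polynomial.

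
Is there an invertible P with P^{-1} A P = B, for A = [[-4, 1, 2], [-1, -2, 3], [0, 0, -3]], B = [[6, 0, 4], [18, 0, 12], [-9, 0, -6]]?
trace(A) = -9 but trace(B) = 0. The trace is a similarity invariant, so A and B are not similar.

No.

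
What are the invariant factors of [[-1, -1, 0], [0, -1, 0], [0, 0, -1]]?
x + 1, (x + 1)^2

The Jordan structure of A has elementary divisors (x + 1)^2, (x + 1). Arranging the block sizes at each eigenvalue in decreasing order and taking row products gives the invariant factors.

Invariant factors (smallest first, each dividing the next): x + 1, (x + 1)^2.

Check: the last factor (x + 1)^2 is the minimal polynomial, and the product (x + 1)^3 is the characteristic polynomial.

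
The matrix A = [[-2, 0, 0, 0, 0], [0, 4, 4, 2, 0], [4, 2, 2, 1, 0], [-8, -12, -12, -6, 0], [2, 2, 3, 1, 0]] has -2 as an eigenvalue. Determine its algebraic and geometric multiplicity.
The characteristic polynomial is x^4(x + 2), so the factor x + 2 appears with exponent 1: the algebraic multiplicity is 1.

rank(A + 2I) = 4, so the eigenspace has dimension 5 - 4 = 1: the geometric multiplicity is 1.

algebraic multiplicity 1, geometric multiplicity 1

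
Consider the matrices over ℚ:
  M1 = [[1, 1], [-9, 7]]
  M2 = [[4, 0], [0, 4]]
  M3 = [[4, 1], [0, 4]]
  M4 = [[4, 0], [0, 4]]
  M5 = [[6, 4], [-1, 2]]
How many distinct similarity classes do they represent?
Characteristic polynomials: χ_{M1} = (x - 4)^2, χ_{M2} = (x - 4)^2, χ_{M3} = (x - 4)^2, χ_{M4} = (x - 4)^2, χ_{M5} = (x - 4)^2.

{M1, M3, M5}: invariant factors (x - 4)^2.

{M2, M4}: invariant factors x - 4, x - 4.

Matrices are similar if and only if their invariant-factor lists agree; the partition into similarity classes is {M1, M3, M5}, {M2, M4}.

2 classes: {M1, M3, M5}, {M2, M4}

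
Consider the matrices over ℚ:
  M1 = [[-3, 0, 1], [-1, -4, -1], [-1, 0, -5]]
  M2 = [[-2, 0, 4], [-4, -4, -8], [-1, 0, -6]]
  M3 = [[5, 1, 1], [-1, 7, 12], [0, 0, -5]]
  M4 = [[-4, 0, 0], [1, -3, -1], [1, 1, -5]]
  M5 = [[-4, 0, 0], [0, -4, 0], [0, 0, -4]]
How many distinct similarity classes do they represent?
Characteristic polynomials: χ_{M1} = (x + 4)^3, χ_{M2} = (x + 4)^3, χ_{M3} = (x - 6)^2(x + 5), χ_{M4} = (x + 4)^3, χ_{M5} = (x + 4)^3.

{M1, M2, M4}: invariant factors x + 4, (x + 4)^2.

{M3}: invariant factors (x - 6)^2(x + 5).

{M5}: invariant factors x + 4, x + 4, x + 4.

Matrices are similar if and only if their invariant-factor lists agree; the partition into similarity classes is {M1, M2, M4}, {M3}, {M5}.

3 classes: {M1, M2, M4}, {M3}, {M5}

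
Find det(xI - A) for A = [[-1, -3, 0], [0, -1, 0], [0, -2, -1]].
χ_A(x) = (x + 1)^3

xI - A = [[x + 1, 3, 0], [0, x + 1, 0], [0, 2, x + 1]].

Expanding det(xI - A) along the first row:
det(xI - A) = + (x + 1)·det([[x + 1, 0], [2, x + 1]]) - (3)·det([[0, 0], [0, x + 1]]) + (0)·det([[0, x + 1], [0, 2]]).

Evaluating gives χ_A(x) = x^3 + 3x^2 + 3x + 1 = (x + 1)^3.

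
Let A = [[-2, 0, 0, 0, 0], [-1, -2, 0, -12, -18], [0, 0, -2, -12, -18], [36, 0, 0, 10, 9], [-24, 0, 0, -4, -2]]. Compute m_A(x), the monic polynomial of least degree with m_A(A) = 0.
The characteristic polynomial factors as (x - 4)^2(x + 2)^3. The minimal polynomial is ∏(x - λ)^{k_λ} where k_λ is the size of the largest Jordan block at λ.

For λ = -2: rank(A + 2I) = 3, and the largest Jordan block has size 2 (the smallest k with rank((A + 2I)^k) = rank((A + 2I)^(k+1))).
For λ = 4: rank(A - 4I) = 4, and the largest Jordan block has size 2 (the smallest k with rank((A - 4I)^k) = rank((A - 4I)^(k+1))).

So m_A(x) = (x - 4)^2(x + 2)^2.

m_A(x) = (x - 4)^2(x + 2)^2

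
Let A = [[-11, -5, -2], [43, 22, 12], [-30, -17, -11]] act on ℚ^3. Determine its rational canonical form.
R = [[0, 0, -5], [1, 0, 4], [0, 1, 0]]

The invariant factors of A (the non-unit diagonal entries of the Smith normal form of xI - A over ℚ[x]) are x^3 - 4x + 5, each dividing the next. The characteristic polynomial is their product, x^3 - 4x + 5.

The rational canonical form is the block-diagonal matrix of companion matrices C(f_i):
R = [[0, 0, -5], [1, 0, 4], [0, 1, 0]].

Note the characteristic polynomial does not split into linear factors over ℚ, so A has no Jordan form over ℚ; the rational canonical form exists over any field.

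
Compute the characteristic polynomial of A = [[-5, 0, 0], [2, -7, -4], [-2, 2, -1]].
xI - A = [[x + 5, 0, 0], [-2, x + 7, 4], [2, -2, x + 1]].

Expanding det(xI - A) along the first row:
det(xI - A) = + (x + 5)·det([[x + 7, 4], [-2, x + 1]]) - (0)·det([[-2, 4], [2, x + 1]]) + (0)·det([[-2, x + 7], [2, -2]]).

Evaluating gives χ_A(x) = x^3 + 13x^2 + 55x + 75 = (x + 3)(x + 5)^2.

χ_A(x) = (x + 3)(x + 5)^2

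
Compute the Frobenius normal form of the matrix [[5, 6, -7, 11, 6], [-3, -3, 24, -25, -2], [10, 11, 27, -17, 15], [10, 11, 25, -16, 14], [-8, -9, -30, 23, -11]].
The invariant factors of A (the non-unit diagonal entries of the Smith normal form of xI - A over ℚ[x]) are (x + 2)(x^2 - 2x + 4)^2, each dividing the next. The characteristic polynomial is their product, (x + 2)(x^2 - 2x + 4)^2.

The rational canonical form is the block-diagonal matrix of companion matrices C(f_i):
R = [[0, 0, 0, 0, -32], [1, 0, 0, 0, 16], [0, 1, 0, 0, -8], [0, 0, 1, 0, -4], [0, 0, 0, 1, 2]].

Note the characteristic polynomial does not split into linear factors over ℚ, so A has no Jordan form over ℚ; the rational canonical form exists over any field.

R = [[0, 0, 0, 0, -32], [1, 0, 0, 0, 16], [0, 1, 0, 0, -8], [0, 0, 1, 0, -4], [0, 0, 0, 1, 2]]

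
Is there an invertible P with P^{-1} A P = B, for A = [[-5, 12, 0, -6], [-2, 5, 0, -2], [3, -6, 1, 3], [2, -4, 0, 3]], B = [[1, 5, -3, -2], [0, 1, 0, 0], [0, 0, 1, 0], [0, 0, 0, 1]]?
Yes.

Two matrices over a field are similar if and only if they have the same invariant factors.

Both A and B have characteristic polynomial (x - 1)^4 and minimal polynomial (x - 1)^2. Computing further, both have invariant factors x - 1, x - 1, (x - 1)^2. Hence A and B are similar.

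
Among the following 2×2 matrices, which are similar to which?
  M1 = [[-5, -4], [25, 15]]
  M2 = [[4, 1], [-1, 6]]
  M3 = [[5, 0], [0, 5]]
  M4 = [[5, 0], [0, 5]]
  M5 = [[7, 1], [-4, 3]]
Characteristic polynomials: χ_{M1} = (x - 5)^2, χ_{M2} = (x - 5)^2, χ_{M3} = (x - 5)^2, χ_{M4} = (x - 5)^2, χ_{M5} = (x - 5)^2.

{M1, M2, M5}: invariant factors (x - 5)^2.

{M3, M4}: invariant factors x - 5, x - 5.

Matrices are similar if and only if their invariant-factor lists agree; the partition into similarity classes is {M1, M2, M5}, {M3, M4}.

2 classes: {M1, M2, M5}, {M3, M4}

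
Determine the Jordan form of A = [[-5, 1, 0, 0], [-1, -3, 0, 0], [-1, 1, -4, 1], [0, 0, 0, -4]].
J = [[-4, 1, 0, 0], [0, -4, 0, 0], [0, 0, -4, 1], [0, 0, 0, -4]]

The characteristic polynomial is det(xI - A) = (x + 4)^4, so the eigenvalues are -4 (algebraic multiplicity 4).

For λ = -4: rank(A + 4I) = 2, rank((A + 4I)^2) = 0. The eigenspace has dimension 4 - 2 = 2, so there are 2 Jordan blocks; the rank sequence gives block sizes [2, 2].

Assembling the blocks gives the Jordan form J above.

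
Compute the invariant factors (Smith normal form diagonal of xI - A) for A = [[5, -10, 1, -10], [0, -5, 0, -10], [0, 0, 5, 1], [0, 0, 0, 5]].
The Jordan structure of A has elementary divisors (x + 5), (x - 5)^3. Arranging the block sizes at each eigenvalue in decreasing order and taking row products gives the invariant factors.

Invariant factors (smallest first, each dividing the next): (x - 5)^3(x + 5).

Check: the last factor (x - 5)^3(x + 5) is the minimal polynomial, and the product (x - 5)^3(x + 5) is the characteristic polynomial.

(x - 5)^3(x + 5)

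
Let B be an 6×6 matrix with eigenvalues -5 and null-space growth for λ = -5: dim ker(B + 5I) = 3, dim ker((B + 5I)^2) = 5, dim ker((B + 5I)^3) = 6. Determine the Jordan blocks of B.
Jordan blocks: (-5, 3), (-5, 2), (-5, 1)

λ = -5: successive nullity increments [3, 2, 1] count blocks of size ≥ k; block sizes are [3, 2, 1].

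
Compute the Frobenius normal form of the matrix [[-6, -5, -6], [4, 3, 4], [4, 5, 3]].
The invariant factors of A (the non-unit diagonal entries of the Smith normal form of xI - A over ℚ[x]) are (x - 1)^2(x + 2), each dividing the next. The characteristic polynomial is their product, (x - 1)^2(x + 2).

The rational canonical form is the block-diagonal matrix of companion matrices C(f_i):
R = [[0, 0, -2], [1, 0, 3], [0, 1, 0]].

R = [[0, 0, -2], [1, 0, 3], [0, 1, 0]]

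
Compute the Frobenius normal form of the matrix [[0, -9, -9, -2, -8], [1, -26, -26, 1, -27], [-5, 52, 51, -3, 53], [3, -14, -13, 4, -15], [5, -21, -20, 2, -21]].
The invariant factors of A (the non-unit diagonal entries of the Smith normal form of xI - A over ℚ[x]) are (x - 2)^3(x - 1)^2, each dividing the next. The characteristic polynomial is their product, (x - 2)^3(x - 1)^2.

The rational canonical form is the block-diagonal matrix of companion matrices C(f_i):
R = [[0, 0, 0, 0, 8], [1, 0, 0, 0, -28], [0, 1, 0, 0, 38], [0, 0, 1, 0, -25], [0, 0, 0, 1, 8]].

R = [[0, 0, 0, 0, 8], [1, 0, 0, 0, -28], [0, 1, 0, 0, 38], [0, 0, 1, 0, -25], [0, 0, 0, 1, 8]]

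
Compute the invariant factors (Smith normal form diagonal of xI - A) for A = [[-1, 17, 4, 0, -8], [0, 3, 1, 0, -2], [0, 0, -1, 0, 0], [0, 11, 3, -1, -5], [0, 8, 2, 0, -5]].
The Jordan structure of A has elementary divisors (x + 1)^3, (x + 1)^2. Arranging the block sizes at each eigenvalue in decreasing order and taking row products gives the invariant factors.

Invariant factors (smallest first, each dividing the next): (x + 1)^2, (x + 1)^3.

Check: the last factor (x + 1)^3 is the minimal polynomial, and the product (x + 1)^5 is the characteristic polynomial.

(x + 1)^2, (x + 1)^3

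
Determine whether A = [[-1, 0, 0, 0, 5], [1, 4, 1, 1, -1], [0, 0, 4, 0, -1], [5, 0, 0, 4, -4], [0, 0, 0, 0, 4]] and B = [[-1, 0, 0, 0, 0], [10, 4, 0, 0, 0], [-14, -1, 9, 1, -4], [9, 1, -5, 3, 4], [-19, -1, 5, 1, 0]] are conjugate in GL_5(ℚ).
No.

Both have characteristic polynomial (x - 4)^4(x + 1) and minimal polynomial (x - 4)^2(x + 1). But rank(A - 4I) = 3 for A while rank(B - 4I) = 2 for B, so the number of Jordan blocks at λ = 4 differs. A and B are not similar.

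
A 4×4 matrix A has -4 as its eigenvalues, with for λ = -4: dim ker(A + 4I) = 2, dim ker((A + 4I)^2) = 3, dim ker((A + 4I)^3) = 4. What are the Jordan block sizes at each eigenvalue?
λ = -4: successive nullity increments [2, 1, 1] count blocks of size ≥ k; block sizes are [3, 1].

Jordan blocks: (-4, 3), (-4, 1)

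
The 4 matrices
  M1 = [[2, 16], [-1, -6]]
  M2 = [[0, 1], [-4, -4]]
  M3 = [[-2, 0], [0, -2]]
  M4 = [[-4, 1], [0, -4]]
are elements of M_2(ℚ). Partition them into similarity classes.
3 classes: {M1, M2}, {M3}, {M4}

Characteristic polynomials: χ_{M1} = (x + 2)^2, χ_{M2} = (x + 2)^2, χ_{M3} = (x + 2)^2, χ_{M4} = (x + 4)^2.

{M1, M2}: invariant factors (x + 2)^2.

{M3}: invariant factors x + 2, x + 2.

{M4}: invariant factors (x + 4)^2.

Matrices are similar if and only if their invariant-factor lists agree; the partition into similarity classes is {M1, M2}, {M3}, {M4}.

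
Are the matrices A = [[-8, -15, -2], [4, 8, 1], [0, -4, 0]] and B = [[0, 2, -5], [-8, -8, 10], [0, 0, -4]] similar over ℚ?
trace(A) = 0 but trace(B) = -12. The trace is a similarity invariant, so A and B are not similar.

No.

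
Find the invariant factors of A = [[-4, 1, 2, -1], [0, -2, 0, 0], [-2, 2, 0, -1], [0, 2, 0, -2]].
(x + 2)^2, (x + 2)^2

The Jordan structure of A has elementary divisors (x + 2)^2, (x + 2)^2. Arranging the block sizes at each eigenvalue in decreasing order and taking row products gives the invariant factors.

Invariant factors (smallest first, each dividing the next): (x + 2)^2, (x + 2)^2.

Check: the last factor (x + 2)^2 is the minimal polynomial, and the product (x + 2)^4 is the characteristic polynomial.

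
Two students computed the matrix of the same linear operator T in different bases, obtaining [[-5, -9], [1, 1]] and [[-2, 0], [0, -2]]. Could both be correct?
No.

Both have characteristic polynomial (x + 2)^2, but the minimal polynomial of A is (x + 2)^2 while the minimal polynomial of B is x + 2. The minimal polynomial is a similarity invariant, so A and B are not similar.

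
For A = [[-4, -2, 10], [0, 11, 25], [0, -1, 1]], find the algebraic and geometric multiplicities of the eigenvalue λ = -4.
algebraic multiplicity 1, geometric multiplicity 1

The characteristic polynomial is (x - 6)^2(x + 4), so the factor x + 4 appears with exponent 1: the algebraic multiplicity is 1.

rank(A + 4I) = 2, so the eigenspace has dimension 3 - 2 = 1: the geometric multiplicity is 1.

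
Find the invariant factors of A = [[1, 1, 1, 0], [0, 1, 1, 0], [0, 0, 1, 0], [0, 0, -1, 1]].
The Jordan structure of A has elementary divisors (x - 1)^3, (x - 1). Arranging the block sizes at each eigenvalue in decreasing order and taking row products gives the invariant factors.

Invariant factors (smallest first, each dividing the next): x - 1, (x - 1)^3.

Check: the last factor (x - 1)^3 is the minimal polynomial, and the product (x - 1)^4 is the characteristic polynomial.

x - 1, (x - 1)^3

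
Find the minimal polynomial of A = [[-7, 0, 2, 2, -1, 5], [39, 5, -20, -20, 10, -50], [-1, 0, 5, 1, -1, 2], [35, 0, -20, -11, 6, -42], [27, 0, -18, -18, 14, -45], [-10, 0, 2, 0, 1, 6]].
m_A(x) = (x - 5)^2(x + 4)^2

The characteristic polynomial factors as (x - 5)^4(x + 4)^2. The minimal polynomial is ∏(x - λ)^{k_λ} where k_λ is the size of the largest Jordan block at λ.

For λ = -4: rank(A + 4I) = 5, and the largest Jordan block has size 2 (the smallest k with rank((A + 4I)^k) = rank((A + 4I)^(k+1))).
For λ = 5: rank(A - 5I) = 3, and the largest Jordan block has size 2 (the smallest k with rank((A - 5I)^k) = rank((A - 5I)^(k+1))).

So m_A(x) = (x - 5)^2(x + 4)^2.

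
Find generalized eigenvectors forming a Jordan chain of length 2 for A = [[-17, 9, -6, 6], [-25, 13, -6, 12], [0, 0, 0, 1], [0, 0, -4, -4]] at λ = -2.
We seek v_1 ∈ ker((A + 2I)^2) \ ker(A + 2I), then set v_{i+1} = (A + 2I) v_i.

One such chain is v_1 = [[-2, -3, 0, 0]]^T, v_2 = [[3, 5, 0, 0]]^T. Check: (A + 2I) v_2 = [[0, 0, 0, 0]]^T = 0.

v_1 = [[-2, -3, 0, 0]]^T, v_2 = [[3, 5, 0, 0]]^T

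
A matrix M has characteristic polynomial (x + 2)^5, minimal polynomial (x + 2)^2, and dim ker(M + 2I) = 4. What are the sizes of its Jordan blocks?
λ = -2: algebraic multiplicity 5 (exponent in χ_M), largest block size 2 (exponent in m_M), 4 blocks (geometric multiplicity). These force block sizes [2, 1, 1, 1].

Jordan blocks: (-2, 2), (-2, 1), (-2, 1), (-2, 1)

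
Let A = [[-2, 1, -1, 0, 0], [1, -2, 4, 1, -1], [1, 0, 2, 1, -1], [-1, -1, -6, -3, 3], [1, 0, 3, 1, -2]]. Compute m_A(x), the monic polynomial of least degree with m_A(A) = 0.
m_A(x) = (x + 1)^3(x + 2)^2

The characteristic polynomial factors as (x + 1)^3(x + 2)^2. The minimal polynomial is ∏(x - λ)^{k_λ} where k_λ is the size of the largest Jordan block at λ.

For λ = -2: rank(A + 2I) = 4, and the largest Jordan block has size 2 (the smallest k with rank((A + 2I)^k) = rank((A + 2I)^(k+1))).
For λ = -1: rank(A + I) = 4, and the largest Jordan block has size 3 (the smallest k with rank((A + I)^k) = rank((A + I)^(k+1))).

So m_A(x) = (x + 1)^3(x + 2)^2.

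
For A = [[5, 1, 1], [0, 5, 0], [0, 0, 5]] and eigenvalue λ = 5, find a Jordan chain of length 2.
v_1 = [[-1, 1, 0]]^T, v_2 = [[1, 0, 0]]^T

We seek v_1 ∈ ker((A - 5I)^2) \ ker(A - 5I), then set v_{i+1} = (A - 5I) v_i.

One such chain is v_1 = [[-1, 1, 0]]^T, v_2 = [[1, 0, 0]]^T. Check: (A - 5I) v_2 = [[0, 0, 0]]^T = 0.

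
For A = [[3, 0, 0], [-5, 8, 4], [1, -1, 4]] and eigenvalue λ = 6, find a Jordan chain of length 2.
v_1 = [[0, -3, 2]]^T, v_2 = [[0, 2, -1]]^T

We seek v_1 ∈ ker((A - 6I)^2) \ ker(A - 6I), then set v_{i+1} = (A - 6I) v_i.

One such chain is v_1 = [[0, -3, 2]]^T, v_2 = [[0, 2, -1]]^T. Check: (A - 6I) v_2 = [[0, 0, 0]]^T = 0.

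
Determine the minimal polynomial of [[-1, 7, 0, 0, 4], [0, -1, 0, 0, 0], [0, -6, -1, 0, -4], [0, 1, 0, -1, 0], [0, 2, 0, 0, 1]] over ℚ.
The characteristic polynomial factors as (x - 1)(x + 1)^4. The minimal polynomial is ∏(x - λ)^{k_λ} where k_λ is the size of the largest Jordan block at λ.

For λ = -1: rank(A + I) = 2, and the largest Jordan block has size 2 (the smallest k with rank((A + I)^k) = rank((A + I)^(k+1))).
For λ = 1: rank(A - I) = 4, and the largest Jordan block has size 1 (the smallest k with rank((A - I)^k) = rank((A - I)^(k+1))).

So m_A(x) = (x - 1)(x + 1)^2.

m_A(x) = (x - 1)(x + 1)^2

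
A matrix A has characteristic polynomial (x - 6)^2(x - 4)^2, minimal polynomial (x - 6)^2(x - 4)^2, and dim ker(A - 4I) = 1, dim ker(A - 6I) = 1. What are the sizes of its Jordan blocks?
Jordan blocks: (4, 2), (6, 2)

λ = 4: algebraic multiplicity 2 (exponent in χ_A), largest block size 2 (exponent in m_A), 1 block (geometric multiplicity). This forces block sizes [2].
λ = 6: algebraic multiplicity 2 (exponent in χ_A), largest block size 2 (exponent in m_A), 1 block (geometric multiplicity). This forces block sizes [2].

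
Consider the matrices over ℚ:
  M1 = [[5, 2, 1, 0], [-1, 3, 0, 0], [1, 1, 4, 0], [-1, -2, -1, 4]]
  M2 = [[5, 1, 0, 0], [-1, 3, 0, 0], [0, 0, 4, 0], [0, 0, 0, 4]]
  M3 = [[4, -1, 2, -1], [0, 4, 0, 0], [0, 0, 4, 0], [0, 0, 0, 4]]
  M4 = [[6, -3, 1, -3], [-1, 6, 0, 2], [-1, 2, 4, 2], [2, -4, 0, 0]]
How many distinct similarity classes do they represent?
2 classes: {M1, M4}, {M2, M3}

Characteristic polynomials: χ_{M1} = (x - 4)^4, χ_{M2} = (x - 4)^4, χ_{M3} = (x - 4)^4, χ_{M4} = (x - 4)^4.

{M1, M4}: invariant factors x - 4, (x - 4)^3.

{M2, M3}: invariant factors x - 4, x - 4, (x - 4)^2.

Matrices are similar if and only if their invariant-factor lists agree; the partition into similarity classes is {M1, M4}, {M2, M3}.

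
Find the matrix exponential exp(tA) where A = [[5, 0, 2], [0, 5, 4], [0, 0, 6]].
e^{tA} = [[e^{5*t}, 0, 2*(e^{t} - 1)*e^{5*t}], [0, e^{5*t}, 4*(e^{t} - 1)*e^{5*t}], [0, 0, e^{6*t}]]

A has Jordan form J = [[5, 0, 0], [0, 5, 0], [0, 0, 6]] with A = PJP^{-1}, so e^{tA} = P e^{tJ} P^{-1}.

For a Jordan block J_k(λ), e^{tJ_k(λ)} = e^{λt} · (I + tN + t^2 N^2/2! + ... + t^{k-1} N^{k-1}/(k-1)!) where N is the nilpotent superdiagonal part.

Assembling the blocks and conjugating back gives the entries of e^{tA} as shown above.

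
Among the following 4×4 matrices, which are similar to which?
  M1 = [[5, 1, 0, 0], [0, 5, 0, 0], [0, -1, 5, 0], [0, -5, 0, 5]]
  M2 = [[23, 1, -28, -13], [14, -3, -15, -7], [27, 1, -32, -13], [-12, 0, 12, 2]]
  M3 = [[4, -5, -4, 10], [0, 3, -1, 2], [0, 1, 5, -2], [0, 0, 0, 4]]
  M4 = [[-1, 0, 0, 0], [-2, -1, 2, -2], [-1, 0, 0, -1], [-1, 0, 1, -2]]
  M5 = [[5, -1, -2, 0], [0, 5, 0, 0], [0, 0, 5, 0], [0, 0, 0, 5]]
Characteristic polynomials: χ_{M1} = (x - 5)^4, χ_{M2} = (x - 2)(x + 4)^3, χ_{M3} = (x - 4)^4, χ_{M4} = (x + 1)^4, χ_{M5} = (x - 5)^4.

{M1, M5}: invariant factors x - 5, x - 5, (x - 5)^2.

{M2}: invariant factors (x - 2)(x + 4)^3.

{M3}: invariant factors x - 4, (x - 4)^3.

{M4}: invariant factors x + 1, x + 1, (x + 1)^2.

Matrices are similar if and only if their invariant-factor lists agree; the partition into similarity classes is {M1, M5}, {M2}, {M3}, {M4}.

4 classes: {M1, M5}, {M2}, {M3}, {M4}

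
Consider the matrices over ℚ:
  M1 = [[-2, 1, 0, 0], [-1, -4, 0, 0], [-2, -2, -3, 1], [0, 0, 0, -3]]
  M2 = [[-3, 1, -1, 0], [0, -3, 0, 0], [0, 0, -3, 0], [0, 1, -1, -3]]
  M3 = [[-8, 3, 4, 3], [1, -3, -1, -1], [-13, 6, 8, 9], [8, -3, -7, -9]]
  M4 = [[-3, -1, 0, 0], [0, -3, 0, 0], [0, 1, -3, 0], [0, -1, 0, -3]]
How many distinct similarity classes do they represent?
Characteristic polynomials: χ_{M1} = (x + 3)^4, χ_{M2} = (x + 3)^4, χ_{M3} = (x + 3)^4, χ_{M4} = (x + 3)^4.

{M1, M3}: invariant factors (x + 3)^2, (x + 3)^2.

{M2, M4}: invariant factors x + 3, x + 3, (x + 3)^2.

Matrices are similar if and only if their invariant-factor lists agree; the partition into similarity classes is {M1, M3}, {M2, M4}.

2 classes: {M1, M3}, {M2, M4}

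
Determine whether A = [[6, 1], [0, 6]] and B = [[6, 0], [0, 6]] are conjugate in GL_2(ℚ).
Both have characteristic polynomial (x - 6)^2, but the minimal polynomial of A is (x - 6)^2 while the minimal polynomial of B is x - 6. The minimal polynomial is a similarity invariant, so A and B are not similar.

No.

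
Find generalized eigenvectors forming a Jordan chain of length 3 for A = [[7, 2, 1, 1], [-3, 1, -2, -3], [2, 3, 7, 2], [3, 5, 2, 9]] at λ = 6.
v_1 = [[-2, -1, 2, 3]]^T, v_2 = [[1, -2, 1, 2]]^T, v_3 = [[0, -1, 1, 1]]^T

We seek v_1 ∈ ker((A - 6I)^3) \ ker((A - 6I)^2), then set v_{i+1} = (A - 6I) v_i.

One such chain is v_1 = [[-2, -1, 2, 3]]^T, v_2 = [[1, -2, 1, 2]]^T, v_3 = [[0, -1, 1, 1]]^T. Check: (A - 6I) v_3 = [[0, 0, 0, 0]]^T = 0.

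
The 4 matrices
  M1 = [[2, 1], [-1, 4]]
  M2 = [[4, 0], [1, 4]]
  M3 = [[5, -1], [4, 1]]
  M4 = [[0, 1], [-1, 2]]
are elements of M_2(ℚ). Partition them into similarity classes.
3 classes: {M1, M3}, {M2}, {M4}

Characteristic polynomials: χ_{M1} = (x - 3)^2, χ_{M2} = (x - 4)^2, χ_{M3} = (x - 3)^2, χ_{M4} = (x - 1)^2.

{M1, M3}: invariant factors (x - 3)^2.

{M2}: invariant factors (x - 4)^2.

{M4}: invariant factors (x - 1)^2.

Matrices are similar if and only if their invariant-factor lists agree; the partition into similarity classes is {M1, M3}, {M2}, {M4}.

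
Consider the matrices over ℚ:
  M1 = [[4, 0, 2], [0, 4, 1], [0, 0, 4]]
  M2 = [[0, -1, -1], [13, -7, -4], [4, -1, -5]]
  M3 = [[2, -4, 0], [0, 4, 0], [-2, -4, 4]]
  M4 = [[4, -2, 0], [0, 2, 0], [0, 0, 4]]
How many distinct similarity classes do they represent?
Characteristic polynomials: χ_{M1} = (x - 4)^3, χ_{M2} = (x + 4)^3, χ_{M3} = (x - 4)^2(x - 2), χ_{M4} = (x - 4)^2(x - 2).

{M1}: invariant factors x - 4, (x - 4)^2.

{M2}: invariant factors (x + 4)^3.

{M3, M4}: invariant factors x - 4, (x - 4)(x - 2).

Matrices are similar if and only if their invariant-factor lists agree; the partition into similarity classes is {M1}, {M2}, {M3, M4}.

3 classes: {M1}, {M2}, {M3, M4}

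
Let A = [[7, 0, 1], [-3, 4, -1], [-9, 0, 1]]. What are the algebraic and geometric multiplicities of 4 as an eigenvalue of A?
algebraic multiplicity 3, geometric multiplicity 2

The characteristic polynomial is (x - 4)^3, so the factor x - 4 appears with exponent 3: the algebraic multiplicity is 3.

rank(A - 4I) = 1, so the eigenspace has dimension 3 - 1 = 2: the geometric multiplicity is 2.

Since 2 < 3, A is not diagonalizable.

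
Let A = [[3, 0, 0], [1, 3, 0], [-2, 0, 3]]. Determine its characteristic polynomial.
χ_A(x) = (x - 3)^3

xI - A = [[x - 3, 0, 0], [-1, x - 3, 0], [2, 0, x - 3]].

Expanding det(xI - A) along the first row:
det(xI - A) = + (x - 3)·det([[x - 3, 0], [0, x - 3]]) - (0)·det([[-1, 0], [2, x - 3]]) + (0)·det([[-1, x - 3], [2, 0]]).

Evaluating gives χ_A(x) = x^3 - 9x^2 + 27x - 27 = (x - 3)^3.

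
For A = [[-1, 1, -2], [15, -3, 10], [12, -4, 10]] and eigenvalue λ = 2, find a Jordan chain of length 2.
We seek v_1 ∈ ker((A - 2I)^2) \ ker(A - 2I), then set v_{i+1} = (A - 2I) v_i.

One such chain is v_1 = [[0, -3, -2]]^T, v_2 = [[1, -5, -4]]^T. Check: (A - 2I) v_2 = [[0, 0, 0]]^T = 0.

v_1 = [[0, -3, -2]]^T, v_2 = [[1, -5, -4]]^T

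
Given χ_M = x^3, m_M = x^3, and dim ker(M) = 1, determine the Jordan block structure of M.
λ = 0: algebraic multiplicity 3 (exponent in χ_M), largest block size 3 (exponent in m_M), 1 block (geometric multiplicity). This forces block sizes [3].

Jordan blocks: (0, 3)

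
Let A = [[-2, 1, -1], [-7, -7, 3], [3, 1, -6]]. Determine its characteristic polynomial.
χ_A(x) = (x + 5)^3

xI - A = [[x + 2, -1, 1], [7, x + 7, -3], [-3, -1, x + 6]].

Expanding det(xI - A) along the first row:
det(xI - A) = + (x + 2)·det([[x + 7, -3], [-1, x + 6]]) - (-1)·det([[7, -3], [-3, x + 6]]) + (1)·det([[7, x + 7], [-3, -1]]).

Evaluating gives χ_A(x) = x^3 + 15x^2 + 75x + 125 = (x + 5)^3.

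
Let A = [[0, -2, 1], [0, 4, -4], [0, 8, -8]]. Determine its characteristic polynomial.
xI - A = [[x, 2, -1], [0, x - 4, 4], [0, -8, x + 8]].

Expanding det(xI - A) along the first row:
det(xI - A) = + (x)·det([[x - 4, 4], [-8, x + 8]]) - (2)·det([[0, 4], [0, x + 8]]) + (-1)·det([[0, x - 4], [0, -8]]).

Evaluating gives χ_A(x) = x^3 + 4x^2 = x^2(x + 4).

χ_A(x) = x^2(x + 4)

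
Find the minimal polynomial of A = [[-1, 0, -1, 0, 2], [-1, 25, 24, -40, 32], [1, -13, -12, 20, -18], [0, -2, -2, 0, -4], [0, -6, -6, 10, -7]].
The characteristic polynomial factors as x^4(x - 5). The minimal polynomial is ∏(x - λ)^{k_λ} where k_λ is the size of the largest Jordan block at λ.

For λ = 0: rank(A) = 3, and the largest Jordan block has size 3 (the smallest k with rank(A^k) = rank(A^(k+1))).
For λ = 5: rank(A - 5I) = 4, and the largest Jordan block has size 1 (the smallest k with rank((A - 5I)^k) = rank((A - 5I)^(k+1))).

So m_A(x) = x^3(x - 5).

m_A(x) = x^3(x - 5)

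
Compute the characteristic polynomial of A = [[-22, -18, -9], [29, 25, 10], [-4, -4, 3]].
xI - A = [[x + 22, 18, 9], [-29, x - 25, -10], [4, 4, x - 3]].

Expanding det(xI - A) along the first row:
det(xI - A) = + (x + 22)·det([[x - 25, -10], [4, x - 3]]) - (18)·det([[-29, -10], [4, x - 3]]) + (9)·det([[-29, x - 25], [4, 4]]).

Evaluating gives χ_A(x) = x^3 - 6x^2 - 15x + 100 = (x - 5)^2(x + 4).

χ_A(x) = (x - 5)^2(x + 4)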